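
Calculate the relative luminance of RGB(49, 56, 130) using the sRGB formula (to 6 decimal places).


Linearize each channel (sRGB transfer function): c = v/255; c_lin = c/12.92 if c ≤ 0.04045, else ((c+0.055)/1.055)^2.4
  R: 49/255 ≈ 0.192157 > 0.04045 → ((0.192157+0.055)/1.055)^2.4 ≈ 0.030713
  G: 56/255 ≈ 0.219608 > 0.04045 → ((0.219608+0.055)/1.055)^2.4 ≈ 0.039546
  B: 130/255 ≈ 0.509804 > 0.04045 → ((0.509804+0.055)/1.055)^2.4 ≈ 0.223228
R_lin = 0.030713, G_lin = 0.039546, B_lin = 0.223228
L = 0.2126×R + 0.7152×G + 0.0722×B
L = 0.2126×0.030713 + 0.7152×0.039546 + 0.0722×0.223228
L ≈ 0.050930


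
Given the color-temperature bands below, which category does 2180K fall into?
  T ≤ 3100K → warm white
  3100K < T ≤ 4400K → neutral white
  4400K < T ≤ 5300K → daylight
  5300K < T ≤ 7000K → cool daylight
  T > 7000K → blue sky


Temperature: 2180K
2180K ≤ 3100K → warm white
Classification: warm white


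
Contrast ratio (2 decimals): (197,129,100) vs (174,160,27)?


Linearize each sRGB channel c=v/255: c/12.92 if c ≤ 0.04045 else ((c+0.055)/1.055)^2.4
L = 0.2126×R_lin + 0.7152×G_lin + 0.0722×B_lin
Color 1 (197,129,100):
  R=197: 197/255≈0.7725 > 0.04045 → ((0.7725+0.055)/1.055)^2.4 ≈ 0.55834
  G=129: 129/255≈0.5059 > 0.04045 → ((0.5059+0.055)/1.055)^2.4 ≈ 0.21953
  B=100: 100/255≈0.3922 > 0.04045 → ((0.3922+0.055)/1.055)^2.4 ≈ 0.12744
  L1 = 0.2126×0.55834 + 0.7152×0.21953 + 0.0722×0.12744 ≈ 0.28491
Color 2 (174,160,27):
  R=174: 174/255≈0.6824 > 0.04045 → ((0.6824+0.055)/1.055)^2.4 ≈ 0.42327
  G=160: 160/255≈0.6275 > 0.04045 → ((0.6275+0.055)/1.055)^2.4 ≈ 0.35153
  B=27: 27/255≈0.1059 > 0.04045 → ((0.1059+0.055)/1.055)^2.4 ≈ 0.01096
  L2 = 0.2126×0.42327 + 0.7152×0.35153 + 0.0722×0.01096 ≈ 0.34219
Lighter = 0.34219, Darker = 0.28491
Ratio = (L_lighter + 0.05) / (L_darker + 0.05)
Ratio = (0.34219 + 0.05) / (0.28491 + 0.05) = 0.39219 / 0.33491 ≈ 1.1710
Ratio ≈ 1.17:1


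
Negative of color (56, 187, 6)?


Invert: (255-R, 255-G, 255-B)
R: 255-56 = 199
G: 255-187 = 68
B: 255-6 = 249
= RGB(199, 68, 249)


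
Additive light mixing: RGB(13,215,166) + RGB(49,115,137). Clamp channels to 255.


Additive: each channel = min(255, C₁+C₂)
R: 13+49 = 62 → 62
G: 215+115 = 330 → 255
B: 166+137 = 303 → 255
= RGB(62, 255, 255)


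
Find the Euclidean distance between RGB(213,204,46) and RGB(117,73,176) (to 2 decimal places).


d = √[(R₁-R₂)² + (G₁-G₂)² + (B₁-B₂)²]
d = √[(213-117)² + (204-73)² + (46-176)²]
d = √[9216 + 17161 + 16900]
d = √43277
d ≈ 208.03


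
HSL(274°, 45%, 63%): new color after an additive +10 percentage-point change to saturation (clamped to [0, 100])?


Original S = 45%
Adjustment = +10 percentage points
New S = 45 + (10) = 55
Clamp to [0, 100] → 55
= HSL(274°, 55%, 63%)


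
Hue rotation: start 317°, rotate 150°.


New hue = (H + rotation) mod 360
New hue = (317 + 150) mod 360
= 467 mod 360
= 107°


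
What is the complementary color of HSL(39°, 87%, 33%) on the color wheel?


Complement = opposite side of color wheel = hue + 180°
H' = (39 + 180) mod 360 = 219°
S and L unchanged.
= HSL(219°, 87%, 33%)


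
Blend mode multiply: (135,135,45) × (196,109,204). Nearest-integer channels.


Multiply: C = A×B/255, rounded to nearest integer
R: 135×196/255 = 26460/255 ≈ 103.765 → 104
G: 135×109/255 = 14715/255 ≈ 57.706 → 58
B: 45×204/255 = 9180/255 ≈ 36.000 → 36
= RGB(104, 58, 36)


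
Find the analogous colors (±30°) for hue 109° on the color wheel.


Base hue: 109°
Left analog: (109 - 30) mod 360 = 79°
Right analog: (109 + 30) mod 360 = 139°
Analogous hues = 79° and 139°


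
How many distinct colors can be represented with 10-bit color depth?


Colors = 2^bits = 2^10
= 1,024 colors


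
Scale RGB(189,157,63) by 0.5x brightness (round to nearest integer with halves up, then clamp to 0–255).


Multiply each channel by 0.5, round half up, clamp to [0, 255]
R: 189×0.5 = 94.5 → round → 95
G: 157×0.5 = 78.5 → round → 79
B: 63×0.5 = 31.5 → round → 32
= RGB(95, 79, 32)


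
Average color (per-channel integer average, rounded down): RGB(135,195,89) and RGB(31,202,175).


Midpoint: each channel = ⌊(C₁+C₂)/2⌋
R: ⌊(135+31)/2⌋ = 83
G: ⌊(195+202)/2⌋ = 198
B: ⌊(89+175)/2⌋ = 132
= RGB(83, 198, 132)


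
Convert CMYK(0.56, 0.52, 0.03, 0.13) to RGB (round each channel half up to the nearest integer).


R = 255 × (1-C) × (1-K) = 255 × 0.44 × 0.87 = 97.614 → 98
G = 255 × (1-M) × (1-K) = 255 × 0.48 × 0.87 = 106.488 → 106
B = 255 × (1-Y) × (1-K) = 255 × 0.97 × 0.87 = 215.1945 → 215
= RGB(98, 106, 215)


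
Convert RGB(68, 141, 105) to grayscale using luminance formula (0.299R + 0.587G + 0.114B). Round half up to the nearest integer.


Gray = 0.299×R + 0.587×G + 0.114×B
Gray = 0.299×68 + 0.587×141 + 0.114×105
Gray = 20.332 + 82.767 + 11.970
Gray = 115.069 → round half up → 115
Gray = 115


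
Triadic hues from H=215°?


Triadic: equally spaced at 120° intervals
H1 = 215°
H2 = (215 + 120) mod 360 = 335°
H3 = (215 + 240) mod 360 = 95°
Triadic = 215°, 335°, 95°


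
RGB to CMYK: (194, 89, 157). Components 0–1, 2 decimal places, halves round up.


R'=194/255≈0.7608, G'=89/255≈0.3490, B'=157/255≈0.6157
K = 1 - max(R',G',B') = 1 - 194/255 = 61/255 = 0.23921… → 0.24
(1-R'-K)/(1-K) simplifies to (max-R)/max with max = 194:
C = (194-194)/194 = 0/194 = 0 → 0.00
M = (194-89)/194 = 105/194 = 0.54123… → 0.54
Y = (194-157)/194 = 37/194 = 0.19072… → 0.19
= CMYK(0.00, 0.54, 0.19, 0.24)


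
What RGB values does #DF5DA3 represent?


DF → 223 (R)
5D → 93 (G)
A3 → 163 (B)
= RGB(223, 93, 163)


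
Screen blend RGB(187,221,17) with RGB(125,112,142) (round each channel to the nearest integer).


Screen: C = 255 - (255-A)×(255-B)/255, rounded to nearest integer
R: 255 - (255-187)×(255-125)/255 = 255 - 8840/255 ≈ 255 - 34.667 = 220.333 → 220
G: 255 - (255-221)×(255-112)/255 = 255 - 4862/255 ≈ 255 - 19.067 = 235.933 → 236
B: 255 - (255-17)×(255-142)/255 = 255 - 26894/255 ≈ 255 - 105.467 = 149.533 → 150
= RGB(220, 236, 150)


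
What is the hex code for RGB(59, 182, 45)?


R = 59 → 3B (hex)
G = 182 → B6 (hex)
B = 45 → 2D (hex)
Hex = #3BB62D


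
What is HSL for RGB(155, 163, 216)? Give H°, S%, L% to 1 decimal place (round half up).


Normalize: R'=155/255≈0.6078, G'=163/255≈0.6392, B'=216/255≈0.8471
Max=216/255, Min=155/255, Δ=Max-Min=61/255
L = (Max+Min)/2 = (216+155)/510 = 371/510 = 0.72745… → L = 72.7%
L > 0.5 → S = Δ/(2-Max-Min) = 61/(510-216-155) = 61/139 = 0.43884… → S = 43.9%
(the 1/255 factors cancel in S and H, so raw channel differences can be used)
Max is B' → H = 60 × ((R-G)/Δ + 4) = 60 × ((155-163)/61 + 4)
  -8/61 + 4 = -0.1311… + 4 = 3.8688…
  H = 60 × 3.8688… = 232.131…° → H = 232.1°
= HSL(232.1°, 43.9%, 72.7%)


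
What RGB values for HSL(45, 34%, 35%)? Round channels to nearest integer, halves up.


H=45°, S=0.34, L=0.35
C = (1-|2L-1|)×S = (1-|-0.30|)×0.34 = 0.238
H' = H/60 = 45/60 ≈ 0.7500; X = C×(1-|H' mod 2 - 1|) = 0.1785
m = L - C/2 = 0.35 - 0.119 = 0.231
Sector ⌊H'⌋ = 0 → (R',G',B') = (0.238, 0.1785, 0.0)
RGB = ((R'+m)×255, (G'+m)×255, (B'+m)×255) = (119.595, 104.4225, 58.905)
Round half up → RGB(120, 104, 59)


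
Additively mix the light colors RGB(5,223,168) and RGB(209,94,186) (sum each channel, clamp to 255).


Additive: each channel = min(255, C₁+C₂)
R: 5+209 = 214 → 214
G: 223+94 = 317 → 255
B: 168+186 = 354 → 255
= RGB(214, 255, 255)


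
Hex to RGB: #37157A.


37 → 55 (R)
15 → 21 (G)
7A → 122 (B)
= RGB(55, 21, 122)


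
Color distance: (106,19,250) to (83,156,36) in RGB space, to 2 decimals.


d = √[(R₁-R₂)² + (G₁-G₂)² + (B₁-B₂)²]
d = √[(106-83)² + (19-156)² + (250-36)²]
d = √[529 + 18769 + 45796]
d = √65094
d ≈ 255.14


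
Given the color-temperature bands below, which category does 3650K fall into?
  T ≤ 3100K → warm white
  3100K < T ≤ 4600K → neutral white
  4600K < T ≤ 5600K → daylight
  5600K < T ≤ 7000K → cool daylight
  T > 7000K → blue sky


Temperature: 3650K
3100K < 3650K ≤ 4600K → neutral white
Classification: neutral white


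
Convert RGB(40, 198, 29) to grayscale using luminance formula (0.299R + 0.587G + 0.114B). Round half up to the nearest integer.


Gray = 0.299×R + 0.587×G + 0.114×B
Gray = 0.299×40 + 0.587×198 + 0.114×29
Gray = 11.960 + 116.226 + 3.306
Gray = 131.492 → round half up → 131
Gray = 131


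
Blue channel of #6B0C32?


Color: #6B0C32
R = 6B = 107
G = 0C = 12
B = 32 = 50
Blue = 50


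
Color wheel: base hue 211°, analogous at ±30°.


Base hue: 211°
Left analog: (211 - 30) mod 360 = 181°
Right analog: (211 + 30) mod 360 = 241°
Analogous hues = 181° and 241°


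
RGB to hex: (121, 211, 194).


R = 121 → 79 (hex)
G = 211 → D3 (hex)
B = 194 → C2 (hex)
Hex = #79D3C2


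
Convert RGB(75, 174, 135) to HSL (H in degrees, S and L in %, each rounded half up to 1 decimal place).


Normalize: R'=75/255≈0.2941, G'=174/255≈0.6824, B'=135/255≈0.5294
Max=174/255, Min=75/255, Δ=Max-Min=99/255
L = (Max+Min)/2 = (174+75)/510 = 249/510 = 0.48823… → L = 48.8%
L ≤ 0.5 → S = Δ/(Max+Min) = 99/(174+75) = 99/249 = 0.39759… → S = 39.8%
(the 1/255 factors cancel in S and H, so raw channel differences can be used)
Max is G' → H = 60 × ((B-R)/Δ + 2) = 60 × ((135-75)/99 + 2)
  60/99 + 2 = 0.6060… + 2 = 2.6060…
  H = 60 × 2.6060… = 156.363…° → H = 156.4°
= HSL(156.4°, 39.8%, 48.8%)


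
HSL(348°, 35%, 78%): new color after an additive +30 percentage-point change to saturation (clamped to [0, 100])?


Original S = 35%
Adjustment = +30 percentage points
New S = 35 + (30) = 65
Clamp to [0, 100] → 65
= HSL(348°, 65%, 78%)


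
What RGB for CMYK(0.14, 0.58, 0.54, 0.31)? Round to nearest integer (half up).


R = 255 × (1-C) × (1-K) = 255 × 0.86 × 0.69 = 151.317 → 151
G = 255 × (1-M) × (1-K) = 255 × 0.42 × 0.69 = 73.899 → 74
B = 255 × (1-Y) × (1-K) = 255 × 0.46 × 0.69 = 80.937 → 81
= RGB(151, 74, 81)


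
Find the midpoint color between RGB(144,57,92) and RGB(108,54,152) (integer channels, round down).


Midpoint: each channel = ⌊(C₁+C₂)/2⌋
R: ⌊(144+108)/2⌋ = 126
G: ⌊(57+54)/2⌋ = 55
B: ⌊(92+152)/2⌋ = 122
= RGB(126, 55, 122)


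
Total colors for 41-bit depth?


Colors = 2^bits = 2^41
= 2,199,023,255,552 colors


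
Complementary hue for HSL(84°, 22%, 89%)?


Complement = opposite side of color wheel = hue + 180°
H' = (84 + 180) mod 360 = 264°
S and L unchanged.
= HSL(264°, 22%, 89%)


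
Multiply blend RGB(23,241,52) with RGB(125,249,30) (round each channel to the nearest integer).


Multiply: C = A×B/255, rounded to nearest integer
R: 23×125/255 = 2875/255 ≈ 11.275 → 11
G: 241×249/255 = 60009/255 ≈ 235.329 → 235
B: 52×30/255 = 1560/255 ≈ 6.118 → 6
= RGB(11, 235, 6)


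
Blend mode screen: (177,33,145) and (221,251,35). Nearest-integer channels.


Screen: C = 255 - (255-A)×(255-B)/255, rounded to nearest integer
R: 255 - (255-177)×(255-221)/255 = 255 - 2652/255 ≈ 255 - 10.400 = 244.600 → 245
G: 255 - (255-33)×(255-251)/255 = 255 - 888/255 ≈ 255 - 3.482 = 251.518 → 252
B: 255 - (255-145)×(255-35)/255 = 255 - 24200/255 ≈ 255 - 94.902 = 160.098 → 160
= RGB(245, 252, 160)


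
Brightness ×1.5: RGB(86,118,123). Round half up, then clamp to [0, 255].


Multiply each channel by 1.5, round half up, clamp to [0, 255]
R: 86×1.5 = 129
G: 118×1.5 = 177
B: 123×1.5 = 184.5 → round → 185
= RGB(129, 177, 185)


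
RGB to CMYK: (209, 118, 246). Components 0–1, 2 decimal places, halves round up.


R'=209/255≈0.8196, G'=118/255≈0.4627, B'=246/255≈0.9647
K = 1 - max(R',G',B') = 1 - 246/255 = 9/255 = 0.03529… → 0.04
(1-R'-K)/(1-K) simplifies to (max-R)/max with max = 246:
C = (246-209)/246 = 37/246 = 0.15040… → 0.15
M = (246-118)/246 = 128/246 = 0.52032… → 0.52
Y = (246-246)/246 = 0/246 = 0 → 0.00
= CMYK(0.15, 0.52, 0.00, 0.04)


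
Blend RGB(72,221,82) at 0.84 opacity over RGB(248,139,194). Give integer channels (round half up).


C = α×F + (1-α)×B, with 1-α = 0.16
R: 0.84×72 + 0.16×248 = 60.48 + 39.68 = 100.16 → 100
G: 0.84×221 + 0.16×139 = 185.64 + 22.24 = 207.88 → 208
B: 0.84×82 + 0.16×194 = 68.88 + 31.04 = 99.92 → 100
= RGB(100, 208, 100)


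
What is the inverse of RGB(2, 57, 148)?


Invert: (255-R, 255-G, 255-B)
R: 255-2 = 253
G: 255-57 = 198
B: 255-148 = 107
= RGB(253, 198, 107)


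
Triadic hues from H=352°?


Triadic: equally spaced at 120° intervals
H1 = 352°
H2 = (352 + 120) mod 360 = 112°
H3 = (352 + 240) mod 360 = 232°
Triadic = 352°, 112°, 232°


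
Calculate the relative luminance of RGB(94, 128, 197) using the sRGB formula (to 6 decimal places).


Linearize each channel (sRGB transfer function): c = v/255; c_lin = c/12.92 if c ≤ 0.04045, else ((c+0.055)/1.055)^2.4
  R: 94/255 ≈ 0.368627 > 0.04045 → ((0.368627+0.055)/1.055)^2.4 ≈ 0.111932
  G: 128/255 ≈ 0.501961 > 0.04045 → ((0.501961+0.055)/1.055)^2.4 ≈ 0.215861
  B: 197/255 ≈ 0.772549 > 0.04045 → ((0.772549+0.055)/1.055)^2.4 ≈ 0.558340
R_lin = 0.111932, G_lin = 0.215861, B_lin = 0.558340
L = 0.2126×R + 0.7152×G + 0.0722×B
L = 0.2126×0.111932 + 0.7152×0.215861 + 0.0722×0.558340
L ≈ 0.218492


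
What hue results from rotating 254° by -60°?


New hue = (H + rotation) mod 360
New hue = (254 -60) mod 360
= 194 mod 360
= 194°


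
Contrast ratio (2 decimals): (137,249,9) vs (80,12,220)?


Linearize each sRGB channel c=v/255: c/12.92 if c ≤ 0.04045 else ((c+0.055)/1.055)^2.4
L = 0.2126×R_lin + 0.7152×G_lin + 0.0722×B_lin
Color 1 (137,249,9):
  R=137: 137/255≈0.5373 > 0.04045 → ((0.5373+0.055)/1.055)^2.4 ≈ 0.25016
  G=249: 249/255≈0.9765 > 0.04045 → ((0.9765+0.055)/1.055)^2.4 ≈ 0.94731
  B=9: 9/255≈0.0353 ≤ 0.04045 → 0.0353/12.92 ≈ 0.00273
  L1 = 0.2126×0.25016 + 0.7152×0.94731 + 0.0722×0.00273 ≈ 0.73089
Color 2 (80,12,220):
  R=80: 80/255≈0.3137 > 0.04045 → ((0.3137+0.055)/1.055)^2.4 ≈ 0.08022
  G=12: 12/255≈0.0471 > 0.04045 → ((0.0471+0.055)/1.055)^2.4 ≈ 0.00368
  B=220: 220/255≈0.8627 > 0.04045 → ((0.8627+0.055)/1.055)^2.4 ≈ 0.71569
  L2 = 0.2126×0.08022 + 0.7152×0.00368 + 0.0722×0.71569 ≈ 0.07136
Lighter = 0.73089, Darker = 0.07136
Ratio = (L_lighter + 0.05) / (L_darker + 0.05)
Ratio = (0.73089 + 0.05) / (0.07136 + 0.05) = 0.78089 / 0.12136 ≈ 6.4347
Ratio ≈ 6.43:1


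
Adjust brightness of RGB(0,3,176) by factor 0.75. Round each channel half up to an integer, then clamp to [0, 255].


Multiply each channel by 0.75, round half up, clamp to [0, 255]
R: 0×0.75 = 0
G: 3×0.75 = 2.25 → round → 2
B: 176×0.75 = 132
= RGB(0, 2, 132)


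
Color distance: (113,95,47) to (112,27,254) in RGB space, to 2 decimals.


d = √[(R₁-R₂)² + (G₁-G₂)² + (B₁-B₂)²]
d = √[(113-112)² + (95-27)² + (47-254)²]
d = √[1 + 4624 + 42849]
d = √47474
d ≈ 217.89


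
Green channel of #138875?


Color: #138875
R = 13 = 19
G = 88 = 136
B = 75 = 117
Green = 136


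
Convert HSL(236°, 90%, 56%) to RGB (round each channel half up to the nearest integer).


H=236°, S=0.90, L=0.56
C = (1-|2L-1|)×S = (1-|0.12|)×0.90 = 0.792
H' = H/60 = 236/60 ≈ 3.9333; X = C×(1-|H' mod 2 - 1|) = 0.0528
m = L - C/2 = 0.56 - 0.396 = 0.164
Sector ⌊H'⌋ = 3 → (R',G',B') = (0.0, 0.0528, 0.792)
RGB = ((R'+m)×255, (G'+m)×255, (B'+m)×255) = (41.82, 55.284, 243.78)
Round half up → RGB(42, 55, 244)


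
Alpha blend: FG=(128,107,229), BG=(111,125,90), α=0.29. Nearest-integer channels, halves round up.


C = α×F + (1-α)×B, with 1-α = 0.71
R: 0.29×128 + 0.71×111 = 37.12 + 78.81 = 115.93 → 116
G: 0.29×107 + 0.71×125 = 31.03 + 88.75 = 119.78 → 120
B: 0.29×229 + 0.71×90 = 66.41 + 63.90 = 130.31 → 130
= RGB(116, 120, 130)


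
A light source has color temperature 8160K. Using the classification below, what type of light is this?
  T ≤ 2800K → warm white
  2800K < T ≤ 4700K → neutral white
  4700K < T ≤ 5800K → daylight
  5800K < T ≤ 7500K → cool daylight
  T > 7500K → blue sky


Temperature: 8160K
8160K > 7500K → blue sky
Classification: blue sky


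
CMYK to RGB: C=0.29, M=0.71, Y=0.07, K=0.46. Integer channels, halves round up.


R = 255 × (1-C) × (1-K) = 255 × 0.71 × 0.54 = 97.767 → 98
G = 255 × (1-M) × (1-K) = 255 × 0.29 × 0.54 = 39.933 → 40
B = 255 × (1-Y) × (1-K) = 255 × 0.93 × 0.54 = 128.061 → 128
= RGB(98, 40, 128)


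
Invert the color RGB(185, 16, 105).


Invert: (255-R, 255-G, 255-B)
R: 255-185 = 70
G: 255-16 = 239
B: 255-105 = 150
= RGB(70, 239, 150)


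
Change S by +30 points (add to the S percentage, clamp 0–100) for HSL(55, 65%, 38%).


Original S = 65%
Adjustment = +30 percentage points
New S = 65 + (30) = 95
Clamp to [0, 100] → 95
= HSL(55°, 95%, 38%)


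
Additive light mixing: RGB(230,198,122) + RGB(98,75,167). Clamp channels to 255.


Additive: each channel = min(255, C₁+C₂)
R: 230+98 = 328 → 255
G: 198+75 = 273 → 255
B: 122+167 = 289 → 255
= RGB(255, 255, 255)


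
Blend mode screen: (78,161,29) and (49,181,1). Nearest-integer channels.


Screen: C = 255 - (255-A)×(255-B)/255, rounded to nearest integer
R: 255 - (255-78)×(255-49)/255 = 255 - 36462/255 ≈ 255 - 142.988 = 112.012 → 112
G: 255 - (255-161)×(255-181)/255 = 255 - 6956/255 ≈ 255 - 27.278 = 227.722 → 228
B: 255 - (255-29)×(255-1)/255 = 255 - 57404/255 ≈ 255 - 225.114 = 29.886 → 30
= RGB(112, 228, 30)


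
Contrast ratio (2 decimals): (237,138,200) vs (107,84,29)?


Linearize each sRGB channel c=v/255: c/12.92 if c ≤ 0.04045 else ((c+0.055)/1.055)^2.4
L = 0.2126×R_lin + 0.7152×G_lin + 0.0722×B_lin
Color 1 (237,138,200):
  R=237: 237/255≈0.9294 > 0.04045 → ((0.9294+0.055)/1.055)^2.4 ≈ 0.84687
  G=138: 138/255≈0.5412 > 0.04045 → ((0.5412+0.055)/1.055)^2.4 ≈ 0.25415
  B=200: 200/255≈0.7843 > 0.04045 → ((0.7843+0.055)/1.055)^2.4 ≈ 0.57758
  L1 = 0.2126×0.84687 + 0.7152×0.25415 + 0.0722×0.57758 ≈ 0.40352
Color 2 (107,84,29):
  R=107: 107/255≈0.4196 > 0.04045 → ((0.4196+0.055)/1.055)^2.4 ≈ 0.14703
  G=84: 84/255≈0.3294 > 0.04045 → ((0.3294+0.055)/1.055)^2.4 ≈ 0.08866
  B=29: 29/255≈0.1137 > 0.04045 → ((0.1137+0.055)/1.055)^2.4 ≈ 0.01229
  L2 = 0.2126×0.14703 + 0.7152×0.08866 + 0.0722×0.01229 ≈ 0.09555
Lighter = 0.40352, Darker = 0.09555
Ratio = (L_lighter + 0.05) / (L_darker + 0.05)
Ratio = (0.40352 + 0.05) / (0.09555 + 0.05) = 0.45352 / 0.14555 ≈ 3.1158
Ratio ≈ 3.12:1


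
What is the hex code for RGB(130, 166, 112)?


R = 130 → 82 (hex)
G = 166 → A6 (hex)
B = 112 → 70 (hex)
Hex = #82A670


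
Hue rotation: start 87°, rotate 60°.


New hue = (H + rotation) mod 360
New hue = (87 + 60) mod 360
= 147 mod 360
= 147°


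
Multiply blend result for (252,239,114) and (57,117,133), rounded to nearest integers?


Multiply: C = A×B/255, rounded to nearest integer
R: 252×57/255 = 14364/255 ≈ 56.329 → 56
G: 239×117/255 = 27963/255 ≈ 109.659 → 110
B: 114×133/255 = 15162/255 ≈ 59.459 → 59
= RGB(56, 110, 59)


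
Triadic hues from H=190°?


Triadic: equally spaced at 120° intervals
H1 = 190°
H2 = (190 + 120) mod 360 = 310°
H3 = (190 + 240) mod 360 = 70°
Triadic = 190°, 310°, 70°


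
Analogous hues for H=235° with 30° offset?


Base hue: 235°
Left analog: (235 - 30) mod 360 = 205°
Right analog: (235 + 30) mod 360 = 265°
Analogous hues = 205° and 265°


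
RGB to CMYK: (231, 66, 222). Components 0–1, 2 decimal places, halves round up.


R'=231/255≈0.9059, G'=66/255≈0.2588, B'=222/255≈0.8706
K = 1 - max(R',G',B') = 1 - 231/255 = 24/255 = 0.09411… → 0.09
(1-R'-K)/(1-K) simplifies to (max-R)/max with max = 231:
C = (231-231)/231 = 0/231 = 0 → 0.00
M = (231-66)/231 = 165/231 = 0.71428… → 0.71
Y = (231-222)/231 = 9/231 = 0.03896… → 0.04
= CMYK(0.00, 0.71, 0.04, 0.09)


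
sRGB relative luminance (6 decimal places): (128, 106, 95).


Linearize each channel (sRGB transfer function): c = v/255; c_lin = c/12.92 if c ≤ 0.04045, else ((c+0.055)/1.055)^2.4
  R: 128/255 ≈ 0.501961 > 0.04045 → ((0.501961+0.055)/1.055)^2.4 ≈ 0.215861
  G: 106/255 ≈ 0.415686 > 0.04045 → ((0.415686+0.055)/1.055)^2.4 ≈ 0.144128
  B: 95/255 ≈ 0.372549 > 0.04045 → ((0.372549+0.055)/1.055)^2.4 ≈ 0.114435
R_lin = 0.215861, G_lin = 0.144128, B_lin = 0.114435
L = 0.2126×R + 0.7152×G + 0.0722×B
L = 0.2126×0.215861 + 0.7152×0.144128 + 0.0722×0.114435
L ≈ 0.157235


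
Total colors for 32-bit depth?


Colors = 2^bits = 2^32
= 4,294,967,296 colors


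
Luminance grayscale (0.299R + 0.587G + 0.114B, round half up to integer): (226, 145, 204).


Gray = 0.299×R + 0.587×G + 0.114×B
Gray = 0.299×226 + 0.587×145 + 0.114×204
Gray = 67.574 + 85.115 + 23.256
Gray = 175.945 → round half up → 176
Gray = 176


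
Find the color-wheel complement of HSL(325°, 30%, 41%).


Complement = opposite side of color wheel = hue + 180°
H' = (325 + 180) mod 360 = 145°
S and L unchanged.
= HSL(145°, 30%, 41%)


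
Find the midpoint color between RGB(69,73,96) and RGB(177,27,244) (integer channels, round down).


Midpoint: each channel = ⌊(C₁+C₂)/2⌋
R: ⌊(69+177)/2⌋ = 123
G: ⌊(73+27)/2⌋ = 50
B: ⌊(96+244)/2⌋ = 170
= RGB(123, 50, 170)


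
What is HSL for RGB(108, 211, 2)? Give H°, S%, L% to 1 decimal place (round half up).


Normalize: R'=108/255≈0.4235, G'=211/255≈0.8275, B'=2/255≈0.0078
Max=211/255, Min=2/255, Δ=Max-Min=209/255
L = (Max+Min)/2 = (211+2)/510 = 213/510 = 0.41764… → L = 41.8%
L ≤ 0.5 → S = Δ/(Max+Min) = 209/(211+2) = 209/213 = 0.98122… → S = 98.1%
(the 1/255 factors cancel in S and H, so raw channel differences can be used)
Max is G' → H = 60 × ((B-R)/Δ + 2) = 60 × ((2-108)/209 + 2)
  -106/209 + 2 = -0.5071… + 2 = 1.4928…
  H = 60 × 1.4928… = 89.569…° → H = 89.6°
= HSL(89.6°, 98.1%, 41.8%)


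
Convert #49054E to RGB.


49 → 73 (R)
05 → 5 (G)
4E → 78 (B)
= RGB(73, 5, 78)


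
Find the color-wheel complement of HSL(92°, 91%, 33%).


Complement = opposite side of color wheel = hue + 180°
H' = (92 + 180) mod 360 = 272°
S and L unchanged.
= HSL(272°, 91%, 33%)


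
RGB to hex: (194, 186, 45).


R = 194 → C2 (hex)
G = 186 → BA (hex)
B = 45 → 2D (hex)
Hex = #C2BA2D


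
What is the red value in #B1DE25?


Color: #B1DE25
R = B1 = 177
G = DE = 222
B = 25 = 37
Red = 177


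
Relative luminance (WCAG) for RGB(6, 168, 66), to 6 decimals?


Linearize each channel (sRGB transfer function): c = v/255; c_lin = c/12.92 if c ≤ 0.04045, else ((c+0.055)/1.055)^2.4
  R: 6/255 ≈ 0.023529 ≤ 0.04045 → 0.023529/12.92 ≈ 0.001821
  G: 168/255 ≈ 0.658824 > 0.04045 → ((0.658824+0.055)/1.055)^2.4 ≈ 0.391572
  B: 66/255 ≈ 0.258824 > 0.04045 → ((0.258824+0.055)/1.055)^2.4 ≈ 0.054480
R_lin = 0.001821, G_lin = 0.391572, B_lin = 0.054480
L = 0.2126×R + 0.7152×G + 0.0722×B
L = 0.2126×0.001821 + 0.7152×0.391572 + 0.0722×0.054480
L ≈ 0.284373


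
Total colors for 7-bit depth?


Colors = 2^bits = 2^7
= 128 colors


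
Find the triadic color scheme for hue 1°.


Triadic: equally spaced at 120° intervals
H1 = 1°
H2 = (1 + 120) mod 360 = 121°
H3 = (1 + 240) mod 360 = 241°
Triadic = 1°, 121°, 241°


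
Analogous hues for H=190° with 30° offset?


Base hue: 190°
Left analog: (190 - 30) mod 360 = 160°
Right analog: (190 + 30) mod 360 = 220°
Analogous hues = 160° and 220°


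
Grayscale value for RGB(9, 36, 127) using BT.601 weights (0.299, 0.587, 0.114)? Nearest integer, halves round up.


Gray = 0.299×R + 0.587×G + 0.114×B
Gray = 0.299×9 + 0.587×36 + 0.114×127
Gray = 2.691 + 21.132 + 14.478
Gray = 38.301 → round half up → 38
Gray = 38


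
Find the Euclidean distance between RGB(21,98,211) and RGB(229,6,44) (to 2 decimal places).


d = √[(R₁-R₂)² + (G₁-G₂)² + (B₁-B₂)²]
d = √[(21-229)² + (98-6)² + (211-44)²]
d = √[43264 + 8464 + 27889]
d = √79617
d ≈ 282.16


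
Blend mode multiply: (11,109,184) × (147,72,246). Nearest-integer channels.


Multiply: C = A×B/255, rounded to nearest integer
R: 11×147/255 = 1617/255 ≈ 6.341 → 6
G: 109×72/255 = 7848/255 ≈ 30.776 → 31
B: 184×246/255 = 45264/255 ≈ 177.506 → 178
= RGB(6, 31, 178)


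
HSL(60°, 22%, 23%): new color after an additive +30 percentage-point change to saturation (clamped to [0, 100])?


Original S = 22%
Adjustment = +30 percentage points
New S = 22 + (30) = 52
Clamp to [0, 100] → 52
= HSL(60°, 52%, 23%)


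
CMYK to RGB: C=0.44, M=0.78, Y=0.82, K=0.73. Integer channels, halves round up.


R = 255 × (1-C) × (1-K) = 255 × 0.56 × 0.27 = 38.556 → 39
G = 255 × (1-M) × (1-K) = 255 × 0.22 × 0.27 = 15.147 → 15
B = 255 × (1-Y) × (1-K) = 255 × 0.18 × 0.27 = 12.393 → 12
= RGB(39, 15, 12)


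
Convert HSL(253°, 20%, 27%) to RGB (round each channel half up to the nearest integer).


H=253°, S=0.20, L=0.27
C = (1-|2L-1|)×S = (1-|-0.46|)×0.20 = 0.108
H' = H/60 = 253/60 ≈ 4.2167; X = C×(1-|H' mod 2 - 1|) = 0.0234
m = L - C/2 = 0.27 - 0.054 = 0.216
Sector ⌊H'⌋ = 4 → (R',G',B') = (0.0234, 0.0, 0.108)
RGB = ((R'+m)×255, (G'+m)×255, (B'+m)×255) = (61.047, 55.08, 82.62)
Round half up → RGB(61, 55, 83)


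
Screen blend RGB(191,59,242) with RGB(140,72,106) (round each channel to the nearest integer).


Screen: C = 255 - (255-A)×(255-B)/255, rounded to nearest integer
R: 255 - (255-191)×(255-140)/255 = 255 - 7360/255 ≈ 255 - 28.863 = 226.137 → 226
G: 255 - (255-59)×(255-72)/255 = 255 - 35868/255 ≈ 255 - 140.659 = 114.341 → 114
B: 255 - (255-242)×(255-106)/255 = 255 - 1937/255 ≈ 255 - 7.596 = 247.404 → 247
= RGB(226, 114, 247)


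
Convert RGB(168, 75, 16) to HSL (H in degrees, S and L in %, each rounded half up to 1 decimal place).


Normalize: R'=168/255≈0.6588, G'=75/255≈0.2941, B'=16/255≈0.0627
Max=168/255, Min=16/255, Δ=Max-Min=152/255
L = (Max+Min)/2 = (168+16)/510 = 184/510 = 0.36078… → L = 36.1%
L ≤ 0.5 → S = Δ/(Max+Min) = 152/(168+16) = 152/184 = 0.82608… → S = 82.6%
(the 1/255 factors cancel in S and H, so raw channel differences can be used)
Max is R' → H = 60 × (((G-B)/Δ) mod 6) = 60 × (((75-16)/152) mod 6)
  59/152 = 0.3881…
  H = 60 × 0.3881… = 23.289…° → H = 23.3°
= HSL(23.3°, 82.6%, 36.1%)


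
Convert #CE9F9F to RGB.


CE → 206 (R)
9F → 159 (G)
9F → 159 (B)
= RGB(206, 159, 159)


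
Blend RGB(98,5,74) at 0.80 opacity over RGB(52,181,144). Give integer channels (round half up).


C = α×F + (1-α)×B, with 1-α = 0.20
R: 0.80×98 + 0.20×52 = 78.40 + 10.40 = 88.80 → 89
G: 0.80×5 + 0.20×181 = 4.00 + 36.20 = 40.20 → 40
B: 0.80×74 + 0.20×144 = 59.20 + 28.80 = 88.00 → 88
= RGB(89, 40, 88)


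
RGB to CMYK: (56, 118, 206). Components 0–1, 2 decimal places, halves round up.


R'=56/255≈0.2196, G'=118/255≈0.4627, B'=206/255≈0.8078
K = 1 - max(R',G',B') = 1 - 206/255 = 49/255 = 0.19215… → 0.19
(1-R'-K)/(1-K) simplifies to (max-R)/max with max = 206:
C = (206-56)/206 = 150/206 = 0.72815… → 0.73
M = (206-118)/206 = 88/206 = 0.42718… → 0.43
Y = (206-206)/206 = 0/206 = 0 → 0.00
= CMYK(0.73, 0.43, 0.00, 0.19)


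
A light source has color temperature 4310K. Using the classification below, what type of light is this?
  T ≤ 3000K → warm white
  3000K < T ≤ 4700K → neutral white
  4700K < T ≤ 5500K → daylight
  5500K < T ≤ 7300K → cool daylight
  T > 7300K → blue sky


Temperature: 4310K
3000K < 4310K ≤ 4700K → neutral white
Classification: neutral white


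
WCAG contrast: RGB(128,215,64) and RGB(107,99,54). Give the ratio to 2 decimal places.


Linearize each sRGB channel c=v/255: c/12.92 if c ≤ 0.04045 else ((c+0.055)/1.055)^2.4
L = 0.2126×R_lin + 0.7152×G_lin + 0.0722×B_lin
Color 1 (128,215,64):
  R=128: 128/255≈0.5020 > 0.04045 → ((0.5020+0.055)/1.055)^2.4 ≈ 0.21586
  G=215: 215/255≈0.8431 > 0.04045 → ((0.8431+0.055)/1.055)^2.4 ≈ 0.67954
  B=64: 64/255≈0.2510 > 0.04045 → ((0.2510+0.055)/1.055)^2.4 ≈ 0.05127
  L1 = 0.2126×0.21586 + 0.7152×0.67954 + 0.0722×0.05127 ≈ 0.53560
Color 2 (107,99,54):
  R=107: 107/255≈0.4196 > 0.04045 → ((0.4196+0.055)/1.055)^2.4 ≈ 0.14703
  G=99: 99/255≈0.3882 > 0.04045 → ((0.3882+0.055)/1.055)^2.4 ≈ 0.12477
  B=54: 54/255≈0.2118 > 0.04045 → ((0.2118+0.055)/1.055)^2.4 ≈ 0.03689
  L2 = 0.2126×0.14703 + 0.7152×0.12477 + 0.0722×0.03689 ≈ 0.12316
Lighter = 0.53560, Darker = 0.12316
Ratio = (L_lighter + 0.05) / (L_darker + 0.05)
Ratio = (0.53560 + 0.05) / (0.12316 + 0.05) = 0.58560 / 0.17316 ≈ 3.3819
Ratio ≈ 3.38:1


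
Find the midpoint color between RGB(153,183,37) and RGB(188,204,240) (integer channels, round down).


Midpoint: each channel = ⌊(C₁+C₂)/2⌋
R: ⌊(153+188)/2⌋ = 170
G: ⌊(183+204)/2⌋ = 193
B: ⌊(37+240)/2⌋ = 138
= RGB(170, 193, 138)


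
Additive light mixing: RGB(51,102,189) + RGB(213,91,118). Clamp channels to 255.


Additive: each channel = min(255, C₁+C₂)
R: 51+213 = 264 → 255
G: 102+91 = 193 → 193
B: 189+118 = 307 → 255
= RGB(255, 193, 255)


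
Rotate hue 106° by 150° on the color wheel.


New hue = (H + rotation) mod 360
New hue = (106 + 150) mod 360
= 256 mod 360
= 256°


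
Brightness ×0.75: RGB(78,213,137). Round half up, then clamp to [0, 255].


Multiply each channel by 0.75, round half up, clamp to [0, 255]
R: 78×0.75 = 58.5 → round → 59
G: 213×0.75 = 159.75 → round → 160
B: 137×0.75 = 102.75 → round → 103
= RGB(59, 160, 103)


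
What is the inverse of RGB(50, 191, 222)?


Invert: (255-R, 255-G, 255-B)
R: 255-50 = 205
G: 255-191 = 64
B: 255-222 = 33
= RGB(205, 64, 33)


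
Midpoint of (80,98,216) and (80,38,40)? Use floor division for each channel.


Midpoint: each channel = ⌊(C₁+C₂)/2⌋
R: ⌊(80+80)/2⌋ = 80
G: ⌊(98+38)/2⌋ = 68
B: ⌊(216+40)/2⌋ = 128
= RGB(80, 68, 128)


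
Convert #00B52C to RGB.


00 → 0 (R)
B5 → 181 (G)
2C → 44 (B)
= RGB(0, 181, 44)


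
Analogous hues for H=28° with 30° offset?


Base hue: 28°
Left analog: (28 - 30) mod 360 = 358°
Right analog: (28 + 30) mod 360 = 58°
Analogous hues = 358° and 58°


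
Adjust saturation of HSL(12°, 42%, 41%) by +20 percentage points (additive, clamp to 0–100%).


Original S = 42%
Adjustment = +20 percentage points
New S = 42 + (20) = 62
Clamp to [0, 100] → 62
= HSL(12°, 62%, 41%)


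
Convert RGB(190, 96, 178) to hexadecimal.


R = 190 → BE (hex)
G = 96 → 60 (hex)
B = 178 → B2 (hex)
Hex = #BE60B2


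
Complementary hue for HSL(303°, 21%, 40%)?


Complement = opposite side of color wheel = hue + 180°
H' = (303 + 180) mod 360 = 123°
S and L unchanged.
= HSL(123°, 21%, 40%)


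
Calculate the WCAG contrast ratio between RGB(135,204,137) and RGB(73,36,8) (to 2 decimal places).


Linearize each sRGB channel c=v/255: c/12.92 if c ≤ 0.04045 else ((c+0.055)/1.055)^2.4
L = 0.2126×R_lin + 0.7152×G_lin + 0.0722×B_lin
Color 1 (135,204,137):
  R=135: 135/255≈0.5294 > 0.04045 → ((0.5294+0.055)/1.055)^2.4 ≈ 0.24228
  G=204: 204/255≈0.8000 > 0.04045 → ((0.8000+0.055)/1.055)^2.4 ≈ 0.60383
  B=137: 137/255≈0.5373 > 0.04045 → ((0.5373+0.055)/1.055)^2.4 ≈ 0.25016
  L1 = 0.2126×0.24228 + 0.7152×0.60383 + 0.0722×0.25016 ≈ 0.50143
Color 2 (73,36,8):
  R=73: 73/255≈0.2863 > 0.04045 → ((0.2863+0.055)/1.055)^2.4 ≈ 0.06663
  G=36: 36/255≈0.1412 > 0.04045 → ((0.1412+0.055)/1.055)^2.4 ≈ 0.01764
  B=8: 8/255≈0.0314 ≤ 0.04045 → 0.0314/12.92 ≈ 0.00243
  L2 = 0.2126×0.06663 + 0.7152×0.01764 + 0.0722×0.00243 ≈ 0.02696
Lighter = 0.50143, Darker = 0.02696
Ratio = (L_lighter + 0.05) / (L_darker + 0.05)
Ratio = (0.50143 + 0.05) / (0.02696 + 0.05) = 0.55143 / 0.07696 ≈ 7.1654
Ratio ≈ 7.17:1


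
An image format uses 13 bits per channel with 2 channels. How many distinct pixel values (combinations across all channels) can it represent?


Total bits = 13 bits/channel × 2 channels = 26 bits
Distinct pixel values = 2^26
= 67,108,864 pixel values


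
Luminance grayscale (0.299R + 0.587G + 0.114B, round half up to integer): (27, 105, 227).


Gray = 0.299×R + 0.587×G + 0.114×B
Gray = 0.299×27 + 0.587×105 + 0.114×227
Gray = 8.073 + 61.635 + 25.878
Gray = 95.586 → round half up → 96
Gray = 96


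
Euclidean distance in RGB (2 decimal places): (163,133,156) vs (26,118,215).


d = √[(R₁-R₂)² + (G₁-G₂)² + (B₁-B₂)²]
d = √[(163-26)² + (133-118)² + (156-215)²]
d = √[18769 + 225 + 3481]
d = √22475
d ≈ 149.92


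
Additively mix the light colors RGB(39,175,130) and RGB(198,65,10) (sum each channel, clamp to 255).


Additive: each channel = min(255, C₁+C₂)
R: 39+198 = 237 → 237
G: 175+65 = 240 → 240
B: 130+10 = 140 → 140
= RGB(237, 240, 140)


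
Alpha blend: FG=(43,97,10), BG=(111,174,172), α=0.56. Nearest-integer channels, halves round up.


C = α×F + (1-α)×B, with 1-α = 0.44
R: 0.56×43 + 0.44×111 = 24.08 + 48.84 = 72.92 → 73
G: 0.56×97 + 0.44×174 = 54.32 + 76.56 = 130.88 → 131
B: 0.56×10 + 0.44×172 = 5.60 + 75.68 = 81.28 → 81
= RGB(73, 131, 81)


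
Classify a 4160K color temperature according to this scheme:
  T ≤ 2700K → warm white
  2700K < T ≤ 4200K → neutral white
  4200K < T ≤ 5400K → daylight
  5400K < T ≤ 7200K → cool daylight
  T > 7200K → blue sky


Temperature: 4160K
2700K < 4160K ≤ 4200K → neutral white
Classification: neutral white


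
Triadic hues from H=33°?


Triadic: equally spaced at 120° intervals
H1 = 33°
H2 = (33 + 120) mod 360 = 153°
H3 = (33 + 240) mod 360 = 273°
Triadic = 33°, 153°, 273°


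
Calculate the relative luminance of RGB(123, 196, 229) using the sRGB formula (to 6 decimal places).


Linearize each channel (sRGB transfer function): c = v/255; c_lin = c/12.92 if c ≤ 0.04045, else ((c+0.055)/1.055)^2.4
  R: 123/255 ≈ 0.482353 > 0.04045 → ((0.482353+0.055)/1.055)^2.4 ≈ 0.198069
  G: 196/255 ≈ 0.768627 > 0.04045 → ((0.768627+0.055)/1.055)^2.4 ≈ 0.552011
  B: 229/255 ≈ 0.898039 > 0.04045 → ((0.898039+0.055)/1.055)^2.4 ≈ 0.783538
R_lin = 0.198069, G_lin = 0.552011, B_lin = 0.783538
L = 0.2126×R + 0.7152×G + 0.0722×B
L = 0.2126×0.198069 + 0.7152×0.552011 + 0.0722×0.783538
L ≈ 0.493480


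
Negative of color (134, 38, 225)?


Invert: (255-R, 255-G, 255-B)
R: 255-134 = 121
G: 255-38 = 217
B: 255-225 = 30
= RGB(121, 217, 30)


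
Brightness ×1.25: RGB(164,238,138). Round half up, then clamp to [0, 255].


Multiply each channel by 1.25, round half up, clamp to [0, 255]
R: 164×1.25 = 205
G: 238×1.25 = 297.5 → round → 298 → clamp → 255
B: 138×1.25 = 172.5 → round → 173
= RGB(205, 255, 173)


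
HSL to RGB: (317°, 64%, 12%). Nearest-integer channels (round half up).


H=317°, S=0.64, L=0.12
C = (1-|2L-1|)×S = (1-|-0.76|)×0.64 = 0.1536
H' = H/60 = 317/60 ≈ 5.2833; X = C×(1-|H' mod 2 - 1|) = 0.11008
m = L - C/2 = 0.12 - 0.0768 = 0.0432
Sector ⌊H'⌋ = 5 → (R',G',B') = (0.1536, 0.0, 0.11008)
RGB = ((R'+m)×255, (G'+m)×255, (B'+m)×255) = (50.184, 11.016, 39.0864)
Round half up → RGB(50, 11, 39)


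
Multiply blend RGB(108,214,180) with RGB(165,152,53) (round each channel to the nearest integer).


Multiply: C = A×B/255, rounded to nearest integer
R: 108×165/255 = 17820/255 ≈ 69.882 → 70
G: 214×152/255 = 32528/255 ≈ 127.561 → 128
B: 180×53/255 = 9540/255 ≈ 37.412 → 37
= RGB(70, 128, 37)


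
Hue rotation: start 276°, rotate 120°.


New hue = (H + rotation) mod 360
New hue = (276 + 120) mod 360
= 396 mod 360
= 36°


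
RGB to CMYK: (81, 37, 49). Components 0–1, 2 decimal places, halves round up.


R'=81/255≈0.3176, G'=37/255≈0.1451, B'=49/255≈0.1922
K = 1 - max(R',G',B') = 1 - 81/255 = 174/255 = 0.68235… → 0.68
(1-R'-K)/(1-K) simplifies to (max-R)/max with max = 81:
C = (81-81)/81 = 0/81 = 0 → 0.00
M = (81-37)/81 = 44/81 = 0.54320… → 0.54
Y = (81-49)/81 = 32/81 = 0.39506… → 0.40
= CMYK(0.00, 0.54, 0.40, 0.68)


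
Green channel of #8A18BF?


Color: #8A18BF
R = 8A = 138
G = 18 = 24
B = BF = 191
Green = 24


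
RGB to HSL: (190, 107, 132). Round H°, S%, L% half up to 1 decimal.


Normalize: R'=190/255≈0.7451, G'=107/255≈0.4196, B'=132/255≈0.5176
Max=190/255, Min=107/255, Δ=Max-Min=83/255
L = (Max+Min)/2 = (190+107)/510 = 297/510 = 0.58235… → L = 58.2%
L > 0.5 → S = Δ/(2-Max-Min) = 83/(510-190-107) = 83/213 = 0.38967… → S = 39.0%
(the 1/255 factors cancel in S and H, so raw channel differences can be used)
Max is R' → H = 60 × (((G-B)/Δ) mod 6) = 60 × (((107-132)/83) mod 6)
  (-25)/83 = -0.3012…; negative, so add 6 → 5.6987…
  H = 60 × 5.6987… = 341.927…° → H = 341.9°
= HSL(341.9°, 39.0%, 58.2%)


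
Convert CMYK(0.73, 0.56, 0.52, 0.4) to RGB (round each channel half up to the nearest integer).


R = 255 × (1-C) × (1-K) = 255 × 0.27 × 0.60 = 41.31 → 41
G = 255 × (1-M) × (1-K) = 255 × 0.44 × 0.60 = 67.32 → 67
B = 255 × (1-Y) × (1-K) = 255 × 0.48 × 0.60 = 73.44 → 73
= RGB(41, 67, 73)


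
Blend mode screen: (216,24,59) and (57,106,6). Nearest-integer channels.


Screen: C = 255 - (255-A)×(255-B)/255, rounded to nearest integer
R: 255 - (255-216)×(255-57)/255 = 255 - 7722/255 ≈ 255 - 30.282 = 224.718 → 225
G: 255 - (255-24)×(255-106)/255 = 255 - 34419/255 ≈ 255 - 134.976 = 120.024 → 120
B: 255 - (255-59)×(255-6)/255 = 255 - 48804/255 ≈ 255 - 191.388 = 63.612 → 64
= RGB(225, 120, 64)


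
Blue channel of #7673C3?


Color: #7673C3
R = 76 = 118
G = 73 = 115
B = C3 = 195
Blue = 195


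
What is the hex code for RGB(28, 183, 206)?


R = 28 → 1C (hex)
G = 183 → B7 (hex)
B = 206 → CE (hex)
Hex = #1CB7CE


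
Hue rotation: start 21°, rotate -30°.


New hue = (H + rotation) mod 360
New hue = (21 -30) mod 360
= -9 mod 360
= 351°


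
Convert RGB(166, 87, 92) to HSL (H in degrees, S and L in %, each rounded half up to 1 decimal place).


Normalize: R'=166/255≈0.6510, G'=87/255≈0.3412, B'=92/255≈0.3608
Max=166/255, Min=87/255, Δ=Max-Min=79/255
L = (Max+Min)/2 = (166+87)/510 = 253/510 = 0.49607… → L = 49.6%
L ≤ 0.5 → S = Δ/(Max+Min) = 79/(166+87) = 79/253 = 0.31225… → S = 31.2%
(the 1/255 factors cancel in S and H, so raw channel differences can be used)
Max is R' → H = 60 × (((G-B)/Δ) mod 6) = 60 × (((87-92)/79) mod 6)
  (-5)/79 = -0.0632…; negative, so add 6 → 5.9367…
  H = 60 × 5.9367… = 356.202…° → H = 356.2°
= HSL(356.2°, 31.2%, 49.6%)


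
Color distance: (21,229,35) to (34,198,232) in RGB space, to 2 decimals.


d = √[(R₁-R₂)² + (G₁-G₂)² + (B₁-B₂)²]
d = √[(21-34)² + (229-198)² + (35-232)²]
d = √[169 + 961 + 38809]
d = √39939
d ≈ 199.85


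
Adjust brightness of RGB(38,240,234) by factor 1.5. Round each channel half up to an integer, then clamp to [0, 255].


Multiply each channel by 1.5, round half up, clamp to [0, 255]
R: 38×1.5 = 57
G: 240×1.5 = 360 → clamp → 255
B: 234×1.5 = 351 → clamp → 255
= RGB(57, 255, 255)


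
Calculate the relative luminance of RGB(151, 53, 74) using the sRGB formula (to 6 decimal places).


Linearize each channel (sRGB transfer function): c = v/255; c_lin = c/12.92 if c ≤ 0.04045, else ((c+0.055)/1.055)^2.4
  R: 151/255 ≈ 0.592157 > 0.04045 → ((0.592157+0.055)/1.055)^2.4 ≈ 0.309469
  G: 53/255 ≈ 0.207843 > 0.04045 → ((0.207843+0.055)/1.055)^2.4 ≈ 0.035601
  B: 74/255 ≈ 0.290196 > 0.04045 → ((0.290196+0.055)/1.055)^2.4 ≈ 0.068478
R_lin = 0.309469, G_lin = 0.035601, B_lin = 0.068478
L = 0.2126×R + 0.7152×G + 0.0722×B
L = 0.2126×0.309469 + 0.7152×0.035601 + 0.0722×0.068478
L ≈ 0.096199
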